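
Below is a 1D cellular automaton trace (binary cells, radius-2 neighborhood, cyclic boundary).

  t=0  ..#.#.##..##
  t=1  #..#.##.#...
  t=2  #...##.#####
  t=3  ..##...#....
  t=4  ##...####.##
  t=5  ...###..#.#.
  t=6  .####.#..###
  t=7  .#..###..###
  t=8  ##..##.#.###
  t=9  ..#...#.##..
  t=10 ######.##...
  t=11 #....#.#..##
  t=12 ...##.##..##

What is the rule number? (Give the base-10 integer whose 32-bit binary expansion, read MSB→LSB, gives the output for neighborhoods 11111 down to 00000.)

651316639

  nb #####: next=.  (t=2,i=9, bit31=0)
  nb ####.: next=.  (t=2,i=11, bit30=0)
  nb ###.#: next=#  (t=4,i=8, bit29=1)
  nb ###..: next=.  (t=2,i=0, bit28=0)
  nb ##.##: next=.  (t=2,i=6, bit27=0)
  nb ##.#.: next=#  (t=1,i=7, bit26=1)
  nb ##..#: next=#  (t=0,i=0, bit25=1)
  nb ##...: next=.  (t=2,i=1, bit24=0)
  nb #.###: next=#  (t=2,i=7, bit23=1)
  nb #.##.: next=#  (t=0,i=6, bit22=1)
  nb #.#.#: next=.  (t=0,i=4, bit21=0)
  nb #.#..: next=#  (t=1,i=8, bit20=1)
  nb #..##: next=.  (t=0,i=9, bit19=0)
  nb #..#.: next=.  (t=0,i=1, bit18=0)
  nb #...#: next=#  (t=1,i=10, bit17=1)
  nb #....: next=.  (t=3,i=9, bit16=0)
  nb .####: next=.  (t=2,i=8, bit15=0)
  nb .###.: next=#  (t=5,i=4, bit14=1)
  nb .##.#: next=.  (t=1,i=6, bit13=0)
  nb .##..: next=.  (t=0,i=7, bit12=0)
  nb .#.##: next=#  (t=0,i=5, bit11=1)
  nb .#.#.: next=#  (t=0,i=3, bit10=1)
  nb .#..#: next=.  (t=1,i=1, bit9=0)
  nb .#...: next=#  (t=1,i=9, bit8=1)
  nb ..###: next=#  (t=4,i=5, bit7=1)
  nb ..##.: next=.  (t=0,i=10, bit6=0)
  nb ..#.#: next=.  (t=0,i=2, bit5=0)
  nb ..#..: next=#  (t=1,i=0, bit4=1)
  nb ...##: next=#  (t=2,i=3, bit3=1)
  nb ...#.: next=#  (t=1,i=11, bit2=1)
  nb ....#: next=#  (t=3,i=0, bit1=1)
  nb .....: next=#  (t=3,i=10, bit0=1)
  bits 00100110110100100100110110011111 = 651316639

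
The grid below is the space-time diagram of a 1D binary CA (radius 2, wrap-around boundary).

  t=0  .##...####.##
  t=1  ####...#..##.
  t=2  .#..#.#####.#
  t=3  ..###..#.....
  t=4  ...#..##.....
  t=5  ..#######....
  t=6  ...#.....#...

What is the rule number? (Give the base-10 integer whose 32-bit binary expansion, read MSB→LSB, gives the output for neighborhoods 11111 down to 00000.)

  ##### -> .   bit 31 = 0  t=2,i=8
  ####. -> .   bit 30 = 0  t=0,i=8
  ###.# -> .   bit 29 = 0  t=0,i=9
  ###.. -> .   bit 28 = 0  t=1,i=3
  ##.## -> #   bit 27 = 1  t=0,i=0
  ##.#. -> .   bit 26 = 0  t=2,i=11
  ##..# -> .   bit 25 = 0  t=3,i=5
  ##... -> #   bit 24 = 1  t=0,i=3
  #.### -> .   bit 23 = 0  t=1,i=0
  #.##. -> #   bit 22 = 1  t=0,i=1
  #.#.# -> .   bit 21 = 0  t=2,i=12
  #.#.. -> .   bit 20 = 0  t=2,i=1
  #..## -> #   bit 19 = 1  t=1,i=9
  #..#. -> #   bit 18 = 1  t=2,i=3
  #...# -> .   bit 17 = 0  t=0,i=4
  #.... -> .   bit 16 = 0  t=3,i=9
  .#### -> #   bit 15 = 1  t=0,i=7
  .###. -> #   bit 14 = 1  t=3,i=3
  .##.# -> .   bit 13 = 0  t=0,i=12
  .##.. -> #   bit 12 = 1  t=0,i=2
  .#.## -> .   bit 11 = 0  t=2,i=5
  .#.#. -> .   bit 10 = 0  t=2,i=0
  .#..# -> #   bit 9 = 1  t=1,i=8
  .#... -> .   bit 8 = 0  t=3,i=8
  ..### -> .   bit 7 = 0  t=0,i=6
  ..##. -> #   bit 6 = 1  t=1,i=10
  ..#.# -> #   bit 5 = 1  t=2,i=4
  ..#.. -> #   bit 4 = 1  t=1,i=7
  ...## -> .   bit 3 = 0  t=0,i=5
  ...#. -> #   bit 2 = 1  t=1,i=6
  ....# -> .   bit 1 = 0  t=3,i=0
  ..... -> .   bit 0 = 0  t=3,i=10
  bits 00001001010011001101001001110100 = 156029556

156029556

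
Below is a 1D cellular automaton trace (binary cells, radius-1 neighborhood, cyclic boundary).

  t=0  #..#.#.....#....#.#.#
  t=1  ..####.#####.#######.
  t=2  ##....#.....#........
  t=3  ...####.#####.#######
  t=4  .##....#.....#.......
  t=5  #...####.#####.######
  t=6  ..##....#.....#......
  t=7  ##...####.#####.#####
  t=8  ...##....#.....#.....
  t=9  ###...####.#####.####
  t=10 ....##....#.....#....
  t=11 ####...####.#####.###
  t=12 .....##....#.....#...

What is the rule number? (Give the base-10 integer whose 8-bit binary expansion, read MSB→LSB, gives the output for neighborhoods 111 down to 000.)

  ### -> .   bit 7 = 0  t=1,i=3
  ##. -> .   bit 6 = 0  t=0,i=0
  #.# -> #   bit 5 = 1  t=0,i=4
  #.. -> .   bit 4 = 0  t=0,i=1
  .## -> .   bit 3 = 0  t=0,i=20
  .#. -> #   bit 2 = 1  t=0,i=3
  ..# -> #   bit 1 = 1  t=0,i=2
  ... -> #   bit 0 = 1  t=0,i=7
  bits 00100111 = 39

39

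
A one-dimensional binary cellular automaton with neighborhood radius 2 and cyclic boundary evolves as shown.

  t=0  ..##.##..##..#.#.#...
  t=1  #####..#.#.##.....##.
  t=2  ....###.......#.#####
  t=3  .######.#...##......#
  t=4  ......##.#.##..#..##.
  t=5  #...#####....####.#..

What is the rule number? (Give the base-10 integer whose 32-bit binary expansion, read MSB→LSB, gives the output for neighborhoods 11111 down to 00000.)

1040540638

  [31] ##### => .  t=1,i=2
  [30] ####. => .  t=1,i=3
  [29] ###.# => #  t=3,i=6
  [28] ###.. => #  t=1,i=4
  [27] ##.## => #  t=0,i=4
  [26] ##.#. => #  t=3,i=7
  [25] ##..# => #  t=0,i=7
  [24] ##... => .  t=1,i=13
  [23] #.### => .  t=1,i=0
  [22] #.##. => .  t=0,i=5
  [21] #.#.# => .  t=0,i=15
  [20] #.#.. => .  t=0,i=17
  [19] #..## => .  t=0,i=8
  [18] #..#. => #  t=0,i=12
  [17] #...# => .  t=3,i=10
  [16] #.... => #  t=0,i=19
  [15] .#### => .  t=1,i=1
  [14] .###. => #  t=2,i=5
  [13] .##.# => #  t=0,i=3
  [12] .##.. => .  t=0,i=6
  [11] .#.## => .  t=1,i=10
  [10] .#.#. => .  t=0,i=14
  [9] .#..# => #  t=4,i=16
  [8] .#... => #  t=0,i=18
  [7] ..### => #  t=2,i=4
  [6] ..##. => #  t=0,i=2
  [5] ..#.# => .  t=0,i=13
  [4] ..#.. => #  t=4,i=15
  [3] ...## => #  t=0,i=1
  [2] ...#. => #  t=2,i=13
  [1] ....# => #  t=0,i=0
  [0] ..... => .  t=0,i=20
  bits 00111110000001010110001111011110 = 1040540638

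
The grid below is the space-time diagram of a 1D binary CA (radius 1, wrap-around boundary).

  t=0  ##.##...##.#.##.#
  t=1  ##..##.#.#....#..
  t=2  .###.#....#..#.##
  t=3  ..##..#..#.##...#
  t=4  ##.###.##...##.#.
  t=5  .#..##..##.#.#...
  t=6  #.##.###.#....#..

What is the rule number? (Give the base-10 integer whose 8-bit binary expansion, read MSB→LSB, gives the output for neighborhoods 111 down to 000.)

  ###|#  b7=1 t=0,i=0
  ##.|#  b6=1 t=0,i=1
  #.#|.  b5=0 t=0,i=2
  #..|#  b4=1 t=0,i=5
  .##|.  b3=0 t=0,i=3
  .#.|.  b2=0 t=0,i=11
  ..#|#  b1=1 t=0,i=7
  ...|.  b0=0 t=0,i=6
  bits 11010010 = 210

210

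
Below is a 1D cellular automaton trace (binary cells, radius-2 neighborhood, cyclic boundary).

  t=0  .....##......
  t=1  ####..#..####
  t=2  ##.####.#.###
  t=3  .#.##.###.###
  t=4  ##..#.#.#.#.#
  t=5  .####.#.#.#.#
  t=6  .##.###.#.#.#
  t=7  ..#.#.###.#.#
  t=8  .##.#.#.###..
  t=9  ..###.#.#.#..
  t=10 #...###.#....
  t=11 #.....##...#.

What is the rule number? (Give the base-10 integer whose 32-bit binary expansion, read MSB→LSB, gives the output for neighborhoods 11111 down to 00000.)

  nb #####: next=#  (t=1,i=0, bit31=1)
  nb ####.: next=.  (t=1,i=2, bit30=0)
  nb ###.#: next=#  (t=2,i=1, bit29=1)
  nb ###..: next=#  (t=1,i=3, bit28=1)
  nb ##.##: next=.  (t=2,i=2, bit27=0)
  nb ##.#.: next=#  (t=2,i=7, bit26=1)
  nb ##..#: next=#  (t=1,i=4, bit25=1)
  nb ##...: next=.  (t=0,i=7, bit24=0)
  nb #.###: next=#  (t=2,i=3, bit23=1)
  nb #.##.: next=.  (t=3,i=3, bit22=0)
  nb #.#.#: next=#  (t=2,i=8, bit21=1)
  nb #.#..: next=.  (t=7,i=12, bit20=0)
  nb #..##: next=#  (t=1,i=8, bit19=1)
  nb #..#.: next=#  (t=1,i=5, bit18=1)
  nb #...#: next=.  (t=8,i=12, bit17=0)
  nb #....: next=.  (t=0,i=8, bit16=0)
  nb .####: next=#  (t=1,i=10, bit15=1)
  nb .###.: next=.  (t=3,i=7, bit14=0)
  nb .##.#: next=#  (t=3,i=4, bit13=1)
  nb .##..: next=#  (t=0,i=6, bit12=1)
  nb .#.##: next=.  (t=2,i=9, bit11=0)
  nb .#.#.: next=.  (t=4,i=5, bit10=0)
  nb .#..#: next=.  (t=1,i=7, bit9=0)
  nb .#...: next=.  (t=9,i=11, bit8=0)
  nb ..###: next=.  (t=1,i=9, bit7=0)
  nb ..##.: next=.  (t=0,i=5, bit6=0)
  nb ..#.#: next=#  (t=4,i=4, bit5=1)
  nb ..#..: next=#  (t=1,i=6, bit4=1)
  nb ...##: next=.  (t=0,i=4, bit3=0)
  nb ...#.: next=.  (t=10,i=12, bit2=0)
  nb ....#: next=#  (t=0,i=3, bit1=1)
  nb .....: next=#  (t=0,i=0, bit0=1)
  bits 10110110101011001011000000110011 = 3064770611

3064770611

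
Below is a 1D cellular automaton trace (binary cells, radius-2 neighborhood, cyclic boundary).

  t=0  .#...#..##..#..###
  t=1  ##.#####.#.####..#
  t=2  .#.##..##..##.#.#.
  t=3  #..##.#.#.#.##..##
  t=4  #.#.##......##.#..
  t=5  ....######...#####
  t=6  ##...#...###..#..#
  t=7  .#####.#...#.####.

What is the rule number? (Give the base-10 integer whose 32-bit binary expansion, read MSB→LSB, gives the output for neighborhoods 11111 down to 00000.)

903852565

  [31] ##### => .  t=1,i=5
  [30] ####. => .  t=1,i=6
  [29] ###.# => #  t=0,i=17
  [28] ###.. => #  t=1,i=14
  [27] ##.## => .  t=1,i=2
  [26] ##.#. => #  t=0,i=0
  [25] ##..# => .  t=0,i=10
  [24] ##... => #  t=4,i=6
  [23] #.### => #  t=1,i=3
  [22] #.##. => #  t=2,i=3
  [21] #.#.# => .  t=1,i=9
  [20] #.#.. => #  t=0,i=1
  [19] #..## => #  t=0,i=7
  [18] #..#. => #  t=0,i=11
  [17] #...# => #  t=0,i=3
  [16] #.... => #  t=4,i=7
  [15] .#### => #  t=1,i=4
  [14] .###. => .  t=0,i=16
  [13] .##.# => #  t=2,i=12
  [12] .##.. => #  t=0,i=9
  [11] .#.## => .  t=1,i=10
  [10] .#.#. => .  t=2,i=15
  [9] .#..# => #  t=0,i=6
  [8] .#... => .  t=0,i=2
  [7] ..### => .  t=0,i=15
  [6] ..##. => .  t=0,i=8
  [5] ..#.# => .  t=2,i=1
  [4] ..#.. => #  t=0,i=5
  [3] ...## => .  t=4,i=11
  [2] ...#. => #  t=0,i=4
  [1] ....# => .  t=4,i=10
  [0] ..... => #  t=4,i=8
  bits 00110101110111111011001000010101 = 903852565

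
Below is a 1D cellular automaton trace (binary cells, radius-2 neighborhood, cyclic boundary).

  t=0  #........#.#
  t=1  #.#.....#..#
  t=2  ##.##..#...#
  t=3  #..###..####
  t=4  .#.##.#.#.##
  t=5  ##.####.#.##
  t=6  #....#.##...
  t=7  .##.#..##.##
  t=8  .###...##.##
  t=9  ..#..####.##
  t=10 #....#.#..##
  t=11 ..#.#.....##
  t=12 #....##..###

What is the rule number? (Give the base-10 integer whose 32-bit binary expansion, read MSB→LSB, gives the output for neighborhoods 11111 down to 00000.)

3328405964

  #####|#  b31=1 t=3,i=10
  ####.|#  b30=1 t=3,i=11
  ###.#|.  b29=0 t=2,i=1
  ###..|.  b28=0 t=3,i=0
  ##.##|.  b27=0 t=2,i=2
  ##.#.|#  b26=1 t=1,i=1
  ##..#|#  b25=1 t=2,i=5
  ##...|.  b24=0 t=0,i=1
  #.###|.  b23=0 t=5,i=3
  #.##.|#  b22=1 t=0,i=11
  #.#.#|#  b21=1 t=4,i=1
  #.#..|.  b20=0 t=1,i=2
  #..##|.  b19=0 t=1,i=10
  #..#.|.  b18=0 t=2,i=6
  #...#|#  b17=1 t=2,i=9
  #....|#  b16=1 t=0,i=2
  .####|.  b15=0 t=3,i=9
  .###.|#  b14=1 t=2,i=0
  .##.#|#  b13=1 t=1,i=0
  .##..|#  b12=1 t=0,i=0
  .#.##|.  b11=0 t=0,i=10
  .#.#.|.  b10=0 t=4,i=7
  .#..#|.  b9=0 t=1,i=9
  .#...|#  b8=1 t=1,i=3
  ..###|#  b7=1 t=2,i=11
  ..##.|#  b6=1 t=1,i=11
  ..#.#|.  b5=0 t=0,i=9
  ..#..|.  b4=0 t=1,i=8
  ...##|#  b3=1 t=2,i=10
  ...#.|#  b2=1 t=0,i=8
  ....#|.  b1=0 t=0,i=7
  .....|.  b0=0 t=0,i=3
  bits 11000110011000110111000111001100 = 3328405964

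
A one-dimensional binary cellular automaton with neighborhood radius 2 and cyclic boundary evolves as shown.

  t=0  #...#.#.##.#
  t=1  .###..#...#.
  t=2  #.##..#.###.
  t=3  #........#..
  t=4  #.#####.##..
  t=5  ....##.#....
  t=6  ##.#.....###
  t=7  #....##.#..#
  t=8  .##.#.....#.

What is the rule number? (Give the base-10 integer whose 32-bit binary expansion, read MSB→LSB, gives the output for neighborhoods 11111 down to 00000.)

  [31] ##### => #  t=4,i=4
  [30] ####. => #  t=4,i=5
  [29] ###.# => .  t=2,i=10
  [28] ###.. => #  t=1,i=3
  [27] ##.## => #  t=0,i=10
  [26] ##.#. => .  t=2,i=11
  [25] ##..# => .  t=1,i=4
  [24] ##... => #  t=0,i=1
  [23] #.### => .  t=2,i=8
  [22] #.##. => .  t=0,i=8
  [21] #.#.# => #  t=0,i=6
  [20] #.#.. => .  t=5,i=7
  [19] #..## => #  t=1,i=0
  [18] #..#. => .  t=1,i=5
  [17] #...# => #  t=0,i=2
  [16] #.... => #  t=3,i=2
  [15] .#### => .  t=4,i=3
  [14] .###. => #  t=1,i=2
  [13] .##.# => .  t=0,i=9
  [12] .##.. => .  t=0,i=0
  [11] .#.## => .  t=0,i=7
  [10] .#.#. => .  t=0,i=5
  [9] .#..# => .  t=1,i=11
  [8] .#... => .  t=1,i=7
  [7] ..### => .  t=1,i=1
  [6] ..##. => .  t=5,i=4
  [5] ..#.# => .  t=0,i=4
  [4] ..#.. => #  t=1,i=6
  [3] ...## => #  t=5,i=3
  [2] ...#. => #  t=0,i=3
  [1] ....# => .  t=3,i=7
  [0] ..... => #  t=3,i=3
  bits 11011001001010110100000000011101 = 3643490333

3643490333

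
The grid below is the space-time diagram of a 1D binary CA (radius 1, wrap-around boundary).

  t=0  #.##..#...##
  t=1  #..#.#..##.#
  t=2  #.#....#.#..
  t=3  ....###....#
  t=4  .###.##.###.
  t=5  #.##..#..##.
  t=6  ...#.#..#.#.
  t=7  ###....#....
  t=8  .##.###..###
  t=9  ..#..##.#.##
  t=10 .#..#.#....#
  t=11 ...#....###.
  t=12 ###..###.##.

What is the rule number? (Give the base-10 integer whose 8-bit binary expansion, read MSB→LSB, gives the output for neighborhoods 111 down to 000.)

195

  ###|#  b7=1 t=0,i=11
  ##.|#  b6=1 t=0,i=0
  #.#|.  b5=0 t=0,i=1
  #..|.  b4=0 t=0,i=4
  .##|.  b3=0 t=0,i=2
  .#.|.  b2=0 t=0,i=6
  ..#|#  b1=1 t=0,i=5
  ...|#  b0=1 t=0,i=8
  bits 11000011 = 195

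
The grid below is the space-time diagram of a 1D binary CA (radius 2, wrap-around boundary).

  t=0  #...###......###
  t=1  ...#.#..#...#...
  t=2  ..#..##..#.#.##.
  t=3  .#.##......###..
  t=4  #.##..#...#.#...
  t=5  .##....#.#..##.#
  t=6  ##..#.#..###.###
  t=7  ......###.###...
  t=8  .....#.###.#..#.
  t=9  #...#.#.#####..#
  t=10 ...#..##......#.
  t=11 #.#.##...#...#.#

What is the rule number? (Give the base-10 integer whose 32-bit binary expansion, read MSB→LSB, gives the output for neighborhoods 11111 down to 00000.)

746154764

  nb #####: next=.  (t=6,i=15, bit31=0)
  nb ####.: next=.  (t=0,i=15, bit30=0)
  nb ###.#: next=#  (t=6,i=11, bit29=1)
  nb ###..: next=.  (t=0,i=0, bit28=0)
  nb ##.##: next=#  (t=6,i=12, bit27=1)
  nb ##.#.: next=#  (t=5,i=14, bit26=1)
  nb ##..#: next=.  (t=2,i=7, bit25=0)
  nb ##...: next=.  (t=0,i=1, bit24=0)
  nb #.###: next=.  (t=6,i=13, bit23=0)
  nb #.##.: next=#  (t=2,i=13, bit22=1)
  nb #.#.#: next=#  (t=2,i=11, bit21=1)
  nb #.#..: next=#  (t=1,i=5, bit20=1)
  nb #..##: next=#  (t=2,i=4, bit19=1)
  nb #..#.: next=.  (t=1,i=7, bit18=0)
  nb #...#: next=.  (t=0,i=2, bit17=0)
  nb #....: next=#  (t=0,i=8, bit16=1)
  nb .####: next=.  (t=0,i=14, bit15=0)
  nb .###.: next=#  (t=0,i=5, bit14=1)
  nb .##.#: next=#  (t=5,i=13, bit13=1)
  nb .##..: next=.  (t=2,i=6, bit12=0)
  nb .#.##: next=#  (t=2,i=12, bit11=1)
  nb .#.#.: next=.  (t=1,i=4, bit10=0)
  nb .#..#: next=#  (t=1,i=6, bit9=1)
  nb .#...: next=#  (t=1,i=9, bit8=1)
  nb ..###: next=.  (t=0,i=4, bit7=0)
  nb ..##.: next=.  (t=2,i=5, bit6=0)
  nb ..#.#: next=.  (t=1,i=3, bit5=0)
  nb ..#..: next=.  (t=1,i=8, bit4=0)
  nb ...##: next=#  (t=0,i=3, bit3=1)
  nb ...#.: next=#  (t=1,i=2, bit2=1)
  nb ....#: next=.  (t=0,i=11, bit1=0)
  nb .....: next=.  (t=0,i=9, bit0=0)
  bits 00101100011110010110101100001100 = 746154764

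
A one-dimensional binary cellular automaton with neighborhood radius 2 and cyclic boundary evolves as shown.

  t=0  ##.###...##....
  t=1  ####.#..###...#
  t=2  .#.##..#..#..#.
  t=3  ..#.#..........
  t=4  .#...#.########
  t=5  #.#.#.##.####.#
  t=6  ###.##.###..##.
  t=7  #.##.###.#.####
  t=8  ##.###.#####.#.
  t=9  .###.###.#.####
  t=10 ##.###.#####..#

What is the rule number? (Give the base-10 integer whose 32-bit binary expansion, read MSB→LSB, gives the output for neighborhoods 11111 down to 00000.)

3165141325

  #####|#  b31=1 t=1,i=1
  ####.|.  b30=0 t=1,i=2
  ###.#|#  b29=1 t=1,i=3
  ###..|#  b28=1 t=0,i=5
  ##.##|#  b27=1 t=0,i=2
  ##.#.|#  b26=1 t=1,i=4
  ##..#|.  b25=0 t=2,i=5
  ##...|.  b24=0 t=0,i=6
  #.###|#  b23=1 t=0,i=3
  #.##.|.  b22=0 t=2,i=3
  #.#.#|#  b21=1 t=5,i=2
  #.#..|.  b20=0 t=1,i=5
  #..##|#  b19=1 t=1,i=7
  #..#.|.  b18=0 t=2,i=0
  #...#|.  b17=0 t=0,i=7
  #....|.  b16=0 t=0,i=12
  .####|.  b15=0 t=1,i=0
  .###.|.  b14=0 t=0,i=4
  .##.#|#  b13=1 t=0,i=1
  .##..|#  b12=1 t=0,i=10
  .#.##|#  b11=1 t=2,i=2
  .#.#.|.  b10=0 t=3,i=3
  .#..#|.  b9=0 t=1,i=6
  .#...|#  b8=1 t=3,i=5
  ..###|.  b7=0 t=1,i=8
  ..##.|#  b6=1 t=0,i=0
  ..#.#|.  b5=0 t=2,i=1
  ..#..|.  b4=0 t=2,i=7
  ...##|#  b3=1 t=0,i=8
  ...#.|#  b2=1 t=3,i=1
  ....#|.  b1=0 t=0,i=13
  .....|#  b0=1 t=3,i=7
  bits 10111100101010000011100101001101 = 3165141325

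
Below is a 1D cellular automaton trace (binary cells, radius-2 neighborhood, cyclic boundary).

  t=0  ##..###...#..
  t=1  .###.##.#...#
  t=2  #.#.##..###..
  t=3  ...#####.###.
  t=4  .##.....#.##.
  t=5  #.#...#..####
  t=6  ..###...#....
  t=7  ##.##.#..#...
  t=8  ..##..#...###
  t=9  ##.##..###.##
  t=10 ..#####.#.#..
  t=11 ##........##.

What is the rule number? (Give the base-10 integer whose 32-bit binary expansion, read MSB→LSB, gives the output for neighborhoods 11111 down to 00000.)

  ##### -> .   bit 31 = 0  t=3,i=5
  ####. -> .   bit 30 = 0  t=3,i=6
  ###.# -> .   bit 29 = 0  t=1,i=3
  ###.. -> #   bit 28 = 1  t=0,i=6
  ##.## -> #   bit 27 = 1  t=1,i=4
  ##.#. -> .   bit 26 = 0  t=1,i=7
  ##..# -> #   bit 25 = 1  t=0,i=2
  ##... -> .   bit 24 = 0  t=0,i=7
  #.### -> .   bit 23 = 0  t=1,i=1
  #.##. -> #   bit 22 = 1  t=1,i=5
  #.#.# -> .   bit 21 = 0  t=2,i=2
  #.#.. -> #   bit 20 = 1  t=1,i=8
  #..## -> #   bit 19 = 1  t=0,i=3
  #..#. -> .   bit 18 = 0  t=2,i=12
  #...# -> #   bit 17 = 1  t=0,i=8
  #.... -> .   bit 16 = 0  t=3,i=0
  .#### -> .   bit 15 = 0  t=3,i=4
  .###. -> #   bit 14 = 1  t=0,i=5
  .##.# -> .   bit 13 = 0  t=1,i=6
  .##.. -> #   bit 12 = 1  t=0,i=1
  .#.## -> #   bit 11 = 1  t=1,i=0
  .#.#. -> .   bit 10 = 0  t=2,i=1
  .#..# -> .   bit 9 = 0  t=0,i=11
  .#... -> #   bit 8 = 1  t=1,i=9
  ..### -> .   bit 7 = 0  t=0,i=4
  ..##. -> .   bit 6 = 0  t=0,i=0
  ..#.# -> .   bit 5 = 0  t=1,i=12
  ..#.. -> .   bit 4 = 0  t=0,i=10
  ...## -> #   bit 3 = 1  t=3,i=2
  ...#. -> .   bit 2 = 0  t=0,i=9
  ....# -> #   bit 1 = 1  t=3,i=1
  ..... -> .   bit 0 = 0  t=4,i=5
  bits 00011010010110100101100100001010 = 442128650

442128650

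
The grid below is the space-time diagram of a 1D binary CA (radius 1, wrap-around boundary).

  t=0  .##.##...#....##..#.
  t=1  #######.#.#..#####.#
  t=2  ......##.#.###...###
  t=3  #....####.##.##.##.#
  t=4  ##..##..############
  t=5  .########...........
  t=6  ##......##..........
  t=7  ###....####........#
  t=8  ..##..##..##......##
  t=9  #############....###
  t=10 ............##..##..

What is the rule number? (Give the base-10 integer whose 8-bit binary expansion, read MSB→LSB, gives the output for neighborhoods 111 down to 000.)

  [7] ### => .  t=1,i=0
  [6] ##. => #  t=0,i=2
  [5] #.# => #  t=0,i=3
  [4] #.. => #  t=0,i=6
  [3] .## => #  t=0,i=1
  [2] .#. => .  t=0,i=9
  [1] ..# => #  t=0,i=0
  [0] ... => .  t=0,i=7
  bits 01111010 = 122

122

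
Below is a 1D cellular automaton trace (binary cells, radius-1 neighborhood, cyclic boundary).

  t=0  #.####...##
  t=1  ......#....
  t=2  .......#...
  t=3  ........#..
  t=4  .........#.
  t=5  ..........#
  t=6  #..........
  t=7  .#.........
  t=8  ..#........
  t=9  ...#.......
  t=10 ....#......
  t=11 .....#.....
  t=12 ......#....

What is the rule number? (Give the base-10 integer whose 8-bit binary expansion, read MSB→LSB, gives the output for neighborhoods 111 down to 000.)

  [7] ### => .  t=0,i=3
  [6] ##. => .  t=0,i=0
  [5] #.# => .  t=0,i=1
  [4] #.. => #  t=0,i=6
  [3] .## => .  t=0,i=2
  [2] .#. => .  t=1,i=6
  [1] ..# => .  t=0,i=8
  [0] ... => .  t=0,i=7
  bits 00010000 = 16

16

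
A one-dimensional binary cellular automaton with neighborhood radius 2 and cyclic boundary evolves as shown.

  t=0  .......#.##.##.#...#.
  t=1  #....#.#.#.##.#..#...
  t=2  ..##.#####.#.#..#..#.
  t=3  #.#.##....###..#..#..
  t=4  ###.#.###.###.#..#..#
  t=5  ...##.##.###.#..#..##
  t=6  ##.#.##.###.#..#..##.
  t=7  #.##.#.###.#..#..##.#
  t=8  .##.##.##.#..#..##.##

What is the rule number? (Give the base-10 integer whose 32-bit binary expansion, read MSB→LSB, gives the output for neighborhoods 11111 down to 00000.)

  nb #####: next=.  (t=2,i=7, bit31=0)
  nb ####.: next=.  (t=2,i=8, bit30=0)
  nb ###.#: next=.  (t=2,i=9, bit29=0)
  nb ###..: next=#  (t=3,i=12, bit28=1)
  nb ##.##: next=#  (t=0,i=11, bit27=1)
  nb ##.#.: next=#  (t=0,i=14, bit26=1)
  nb ##..#: next=.  (t=3,i=13, bit25=0)
  nb ##...: next=#  (t=3,i=6, bit24=1)
  nb #.###: next=#  (t=2,i=5, bit23=1)
  nb #.##.: next=#  (t=0,i=9, bit22=1)
  nb #.#.#: next=#  (t=1,i=7, bit21=1)
  nb #.#..: next=.  (t=0,i=15, bit20=0)
  nb #..##: next=#  (t=4,i=19, bit19=1)
  nb #..#.: next=#  (t=1,i=16, bit18=1)
  nb #...#: next=#  (t=0,i=17, bit17=1)
  nb #....: next=#  (t=0,i=0, bit16=1)
  nb .####: next=.  (t=2,i=6, bit15=0)
  nb .###.: next=#  (t=3,i=11, bit14=1)
  nb .##.#: next=.  (t=0,i=10, bit13=0)
  nb .##..: next=.  (t=3,i=5, bit12=0)
  nb .#.##: next=.  (t=0,i=8, bit11=0)
  nb .#.#.: next=#  (t=1,i=6, bit10=1)
  nb .#..#: next=.  (t=1,i=15, bit9=0)
  nb .#...: next=.  (t=0,i=16, bit8=0)
  nb ..###: next=#  (t=3,i=10, bit7=1)
  nb ..##.: next=#  (t=2,i=2, bit6=1)
  nb ..#.#: next=#  (t=0,i=7, bit5=1)
  nb ..#..: next=.  (t=0,i=19, bit4=0)
  nb ...##: next=.  (t=2,i=1, bit3=0)
  nb ...#.: next=.  (t=0,i=6, bit2=0)
  nb ....#: next=#  (t=0,i=5, bit1=1)
  nb .....: next=.  (t=0,i=1, bit0=0)
  bits 00011101111011110100010011100010 = 502220002

502220002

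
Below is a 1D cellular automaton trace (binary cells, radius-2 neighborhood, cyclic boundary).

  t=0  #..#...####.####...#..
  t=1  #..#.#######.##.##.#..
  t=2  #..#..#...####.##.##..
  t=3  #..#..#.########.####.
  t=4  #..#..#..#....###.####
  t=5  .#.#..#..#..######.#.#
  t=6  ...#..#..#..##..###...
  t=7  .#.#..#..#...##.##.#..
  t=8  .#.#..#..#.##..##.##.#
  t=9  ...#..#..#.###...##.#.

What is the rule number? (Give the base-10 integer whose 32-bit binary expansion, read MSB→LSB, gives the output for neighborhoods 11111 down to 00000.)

1867698362

  [31] ##### => .  t=1,i=7
  [30] ####. => #  t=0,i=9
  [29] ###.# => #  t=0,i=10
  [28] ###.. => .  t=0,i=15
  [27] ##.## => #  t=0,i=11
  [26] ##.#. => #  t=1,i=18
  [25] ##..# => #  t=2,i=20
  [24] ##... => #  t=0,i=16
  [23] #.### => .  t=0,i=12
  [22] #.##. => #  t=1,i=13
  [21] #.#.# => .  t=5,i=1
  [20] #.#.. => #  t=1,i=19
  [19] #..## => .  t=5,i=11
  [18] #..#. => .  t=0,i=2
  [17] #...# => #  t=0,i=5
  [16] #.... => .  t=4,i=11
  [15] .#### => #  t=0,i=8
  [14] .###. => #  t=4,i=15
  [13] .##.# => .  t=1,i=14
  [12] .##.. => #  t=2,i=19
  [11] .#.## => .  t=1,i=4
  [10] .#.#. => .  t=5,i=0
  [9] .#..# => .  t=0,i=1
  [8] .#... => .  t=0,i=4
  [7] ..### => #  t=0,i=7
  [6] ..##. => .  t=6,i=12
  [5] ..#.# => #  t=1,i=3
  [4] ..#.. => #  t=0,i=0
  [3] ...## => #  t=0,i=6
  [2] ...#. => .  t=0,i=18
  [1] ....# => #  t=4,i=12
  [0] ..... => .  t=6,i=0
  bits 01101111010100101101000010111010 = 1867698362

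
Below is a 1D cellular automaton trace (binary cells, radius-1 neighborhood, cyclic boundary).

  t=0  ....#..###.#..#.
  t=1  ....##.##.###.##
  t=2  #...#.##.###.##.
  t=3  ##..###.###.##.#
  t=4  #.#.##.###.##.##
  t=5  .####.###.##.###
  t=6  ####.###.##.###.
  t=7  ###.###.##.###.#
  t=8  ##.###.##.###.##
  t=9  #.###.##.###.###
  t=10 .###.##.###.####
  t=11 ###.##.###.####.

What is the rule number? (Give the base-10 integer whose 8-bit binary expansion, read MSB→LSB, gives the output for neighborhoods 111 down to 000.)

188

  ### -> #   bit 7 = 1  t=0,i=8
  ##. -> .   bit 6 = 0  t=0,i=9
  #.# -> #   bit 5 = 1  t=0,i=10
  #.. -> #   bit 4 = 1  t=0,i=5
  .## -> #   bit 3 = 1  t=0,i=7
  .#. -> #   bit 2 = 1  t=0,i=4
  ..# -> .   bit 1 = 0  t=0,i=3
  ... -> .   bit 0 = 0  t=0,i=0
  bits 10111100 = 188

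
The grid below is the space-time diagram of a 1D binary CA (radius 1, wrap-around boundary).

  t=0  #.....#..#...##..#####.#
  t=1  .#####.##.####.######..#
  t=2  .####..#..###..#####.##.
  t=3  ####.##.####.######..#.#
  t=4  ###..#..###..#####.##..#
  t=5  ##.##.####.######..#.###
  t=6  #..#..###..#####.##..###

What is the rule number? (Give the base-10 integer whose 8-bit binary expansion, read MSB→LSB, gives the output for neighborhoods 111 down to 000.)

  [7] ### => #  t=0,i=18
  [6] ##. => .  t=0,i=0
  [5] #.# => .  t=0,i=22
  [4] #.. => #  t=0,i=1
  [3] .## => #  t=0,i=13
  [2] .#. => .  t=0,i=6
  [1] ..# => #  t=0,i=5
  [0] ... => #  t=0,i=2
  bits 10011011 = 155

155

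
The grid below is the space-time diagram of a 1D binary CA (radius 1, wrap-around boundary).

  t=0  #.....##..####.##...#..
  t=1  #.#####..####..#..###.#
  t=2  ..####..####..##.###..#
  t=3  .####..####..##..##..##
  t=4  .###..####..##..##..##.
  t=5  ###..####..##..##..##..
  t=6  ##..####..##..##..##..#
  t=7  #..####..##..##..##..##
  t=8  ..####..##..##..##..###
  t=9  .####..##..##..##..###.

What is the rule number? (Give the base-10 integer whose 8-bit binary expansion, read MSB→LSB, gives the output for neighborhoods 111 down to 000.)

  ###|#  b7=1 t=0,i=11
  ##.|.  b6=0 t=0,i=7
  #.#|.  b5=0 t=0,i=14
  #..|.  b4=0 t=0,i=1
  .##|#  b3=1 t=0,i=6
  .#.|#  b2=1 t=0,i=0
  ..#|#  b1=1 t=0,i=5
  ...|#  b0=1 t=0,i=2
  bits 10001111 = 143

143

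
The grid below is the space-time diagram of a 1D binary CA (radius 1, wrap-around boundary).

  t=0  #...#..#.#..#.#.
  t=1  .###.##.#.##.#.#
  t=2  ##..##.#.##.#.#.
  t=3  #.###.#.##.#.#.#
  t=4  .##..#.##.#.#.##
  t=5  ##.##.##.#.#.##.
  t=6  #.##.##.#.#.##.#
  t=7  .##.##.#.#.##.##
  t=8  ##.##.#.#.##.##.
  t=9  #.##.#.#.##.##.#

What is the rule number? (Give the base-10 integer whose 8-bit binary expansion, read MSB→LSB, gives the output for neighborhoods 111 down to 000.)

59

  nb ###: next=.  (t=1,i=2, bit7=0)
  nb ##.: next=.  (t=1,i=3, bit6=0)
  nb #.#: next=#  (t=0,i=8, bit5=1)
  nb #..: next=#  (t=0,i=1, bit4=1)
  nb .##: next=#  (t=1,i=1, bit3=1)
  nb .#.: next=.  (t=0,i=0, bit2=0)
  nb ..#: next=#  (t=0,i=3, bit1=1)
  nb ...: next=#  (t=0,i=2, bit0=1)
  bits 00111011 = 59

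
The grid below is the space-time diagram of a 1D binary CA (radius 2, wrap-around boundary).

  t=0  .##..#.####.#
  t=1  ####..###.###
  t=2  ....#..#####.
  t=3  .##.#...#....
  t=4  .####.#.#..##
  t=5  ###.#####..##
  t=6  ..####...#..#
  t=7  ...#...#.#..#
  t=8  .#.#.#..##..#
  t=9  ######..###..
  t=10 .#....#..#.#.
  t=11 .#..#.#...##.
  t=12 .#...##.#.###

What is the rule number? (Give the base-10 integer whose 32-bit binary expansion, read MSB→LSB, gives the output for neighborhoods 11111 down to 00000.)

  #####|.  b31=0 t=1,i=0
  ####.|.  b30=0 t=0,i=9
  ###.#|#  b29=1 t=0,i=10
  ###..|.  b28=0 t=1,i=3
  ##.##|#  b27=1 t=1,i=9
  ##.#.|#  b26=1 t=0,i=11
  ##..#|#  b25=1 t=0,i=3
  ##...|.  b24=0 t=2,i=12
  #.###|#  b23=1 t=0,i=7
  #.##.|#  b22=1 t=0,i=1
  #.#.#|#  b21=1 t=0,i=12
  #.#..|#  b20=1 t=3,i=4
  #..##|.  b19=0 t=1,i=5
  #..#.|.  b18=0 t=0,i=4
  #...#|#  b17=1 t=3,i=6
  #....|.  b16=0 t=2,i=0
  .####|#  b15=1 t=0,i=8
  .###.|#  b14=1 t=1,i=7
  .##.#|#  b13=1 t=3,i=2
  .##..|#  b12=1 t=0,i=2
  .#.##|#  b11=1 t=0,i=0
  .#.#.|#  b10=1 t=4,i=7
  .#..#|.  b9=0 t=2,i=5
  .#...|.  b8=0 t=3,i=5
  ..###|.  b7=0 t=1,i=6
  ..##.|#  b6=1 t=3,i=1
  ..#.#|.  b5=0 t=0,i=5
  ..#..|#  b4=1 t=2,i=4
  ...##|.  b3=0 t=3,i=0
  ...#.|.  b2=0 t=2,i=3
  ....#|#  b1=1 t=2,i=2
  .....|#  b0=1 t=2,i=1
  bits 00101110111100101111110001010011 = 787676243

787676243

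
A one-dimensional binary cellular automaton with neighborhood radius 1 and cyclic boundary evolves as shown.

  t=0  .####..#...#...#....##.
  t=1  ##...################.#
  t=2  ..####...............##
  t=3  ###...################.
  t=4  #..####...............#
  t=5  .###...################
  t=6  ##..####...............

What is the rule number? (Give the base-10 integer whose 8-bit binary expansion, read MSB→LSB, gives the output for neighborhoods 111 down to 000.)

63

  ### -> .   bit 7 = 0  t=0,i=2
  ##. -> .   bit 6 = 0  t=0,i=4
  #.# -> #   bit 5 = 1  t=1,i=21
  #.. -> #   bit 4 = 1  t=0,i=5
  .## -> #   bit 3 = 1  t=0,i=1
  .#. -> #   bit 2 = 1  t=0,i=7
  ..# -> #   bit 1 = 1  t=0,i=0
  ... -> #   bit 0 = 1  t=0,i=9
  bits 00111111 = 63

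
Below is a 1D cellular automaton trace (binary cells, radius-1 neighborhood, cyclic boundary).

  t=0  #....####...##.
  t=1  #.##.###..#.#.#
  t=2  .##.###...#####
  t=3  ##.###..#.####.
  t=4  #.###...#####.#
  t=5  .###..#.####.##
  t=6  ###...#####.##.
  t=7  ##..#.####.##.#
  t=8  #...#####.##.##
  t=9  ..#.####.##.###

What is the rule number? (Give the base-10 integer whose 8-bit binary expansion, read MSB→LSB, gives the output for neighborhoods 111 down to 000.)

173

  [7] ### => #  t=0,i=6
  [6] ##. => .  t=0,i=8
  [5] #.# => #  t=0,i=14
  [4] #.. => .  t=0,i=1
  [3] .## => #  t=0,i=5
  [2] .#. => #  t=0,i=0
  [1] ..# => .  t=0,i=4
  [0] ... => #  t=0,i=2
  bits 10101101 = 173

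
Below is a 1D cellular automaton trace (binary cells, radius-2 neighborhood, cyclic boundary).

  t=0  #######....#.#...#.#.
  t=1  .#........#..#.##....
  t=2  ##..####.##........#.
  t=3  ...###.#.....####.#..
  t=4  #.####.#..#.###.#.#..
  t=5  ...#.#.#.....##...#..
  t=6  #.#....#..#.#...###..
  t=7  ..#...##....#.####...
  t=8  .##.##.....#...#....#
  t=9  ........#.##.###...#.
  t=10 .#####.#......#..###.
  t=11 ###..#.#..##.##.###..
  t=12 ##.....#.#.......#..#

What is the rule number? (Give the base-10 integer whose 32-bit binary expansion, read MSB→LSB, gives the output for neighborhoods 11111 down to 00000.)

  #####|.  b31=0 t=0,i=2
  ####.|.  b30=0 t=0,i=5
  ###.#|#  b29=1 t=2,i=7
  ###..|.  b28=0 t=0,i=6
  ##.##|.  b27=0 t=2,i=8
  ##.#.|.  b26=0 t=3,i=6
  ##..#|.  b25=0 t=2,i=2
  ##...|.  b24=0 t=0,i=7
  #.###|.  b23=0 t=0,i=0
  #.##.|.  b22=0 t=1,i=15
  #.#.#|.  b21=0 t=0,i=19
  #.#..|#  b20=1 t=0,i=13
  #..##|#  b19=1 t=2,i=3
  #..#.|.  b18=0 t=1,i=12
  #...#|#  b17=1 t=0,i=15
  #....|.  b16=0 t=0,i=8
  .####|#  b15=1 t=0,i=1
  .###.|#  b14=1 t=3,i=4
  .##.#|.  b13=0 t=8,i=2
  .##..|.  b12=0 t=1,i=16
  .#.##|.  b11=0 t=0,i=20
  .#.#.|.  b10=0 t=0,i=12
  .#..#|.  b9=0 t=1,i=11
  .#...|.  b8=0 t=0,i=14
  ..###|#  b7=1 t=2,i=4
  ..##.|.  b6=0 t=5,i=13
  ..#.#|.  b5=0 t=0,i=11
  ..#..|#  b4=1 t=1,i=1
  ...##|#  b3=1 t=3,i=2
  ...#.|#  b2=1 t=0,i=10
  ....#|.  b1=0 t=0,i=9
  .....|#  b0=1 t=1,i=4
  bits 00100000000110101100000010011101 = 538624157

538624157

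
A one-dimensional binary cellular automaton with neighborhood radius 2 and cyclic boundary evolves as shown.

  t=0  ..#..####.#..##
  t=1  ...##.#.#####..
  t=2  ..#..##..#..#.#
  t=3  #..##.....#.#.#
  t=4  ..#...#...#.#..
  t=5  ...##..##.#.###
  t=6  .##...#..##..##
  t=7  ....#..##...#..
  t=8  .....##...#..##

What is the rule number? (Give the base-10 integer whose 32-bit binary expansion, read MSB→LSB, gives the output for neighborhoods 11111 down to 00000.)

  [31] ##### => .  t=1,i=10
  [30] ####. => .  t=0,i=7
  [29] ###.# => #  t=0,i=8
  [28] ###.. => #  t=1,i=12
  [27] ##.## => .  t=6,i=0
  [26] ##.#. => #  t=0,i=9
  [25] ##..# => .  t=0,i=0
  [24] ##... => .  t=1,i=13
  [23] #.### => .  t=1,i=8
  [22] #.##. => .  t=3,i=14
  [21] #.#.# => #  t=1,i=6
  [20] #.#.. => #  t=0,i=10
  [19] #..## => #  t=0,i=4
  [18] #..#. => .  t=0,i=1
  [17] #...# => #  t=4,i=4
  [16] #.... => #  t=1,i=14
  [15] .#### => #  t=0,i=6
  [14] .###. => #  t=5,i=13
  [13] .##.# => .  t=1,i=4
  [12] .##.. => .  t=0,i=14
  [11] .#.## => .  t=1,i=7
  [10] .#.#. => .  t=2,i=13
  [9] .#..# => #  t=0,i=3
  [8] .#... => #  t=4,i=3
  [7] ..### => .  t=0,i=5
  [6] ..##. => .  t=0,i=13
  [5] ..#.# => #  t=2,i=12
  [4] ..#.. => .  t=0,i=2
  [3] ...## => #  t=1,i=2
  [2] ...#. => .  t=3,i=9
  [1] ....# => .  t=1,i=1
  [0] ..... => .  t=1,i=0
  bits 00110100001110111100001100101000 = 876331816

876331816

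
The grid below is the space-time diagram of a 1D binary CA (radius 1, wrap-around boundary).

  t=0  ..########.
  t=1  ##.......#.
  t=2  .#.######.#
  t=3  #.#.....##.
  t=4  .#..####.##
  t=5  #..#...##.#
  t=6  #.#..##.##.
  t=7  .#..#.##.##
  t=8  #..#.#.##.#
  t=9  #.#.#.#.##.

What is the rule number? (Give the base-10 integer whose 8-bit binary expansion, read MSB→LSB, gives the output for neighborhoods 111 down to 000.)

  [7] ### => .  t=0,i=3
  [6] ##. => #  t=0,i=9
  [5] #.# => #  t=1,i=10
  [4] #.. => .  t=0,i=10
  [3] .## => .  t=0,i=2
  [2] .#. => .  t=1,i=9
  [1] ..# => #  t=0,i=1
  [0] ... => #  t=0,i=0
  bits 01100011 = 99

99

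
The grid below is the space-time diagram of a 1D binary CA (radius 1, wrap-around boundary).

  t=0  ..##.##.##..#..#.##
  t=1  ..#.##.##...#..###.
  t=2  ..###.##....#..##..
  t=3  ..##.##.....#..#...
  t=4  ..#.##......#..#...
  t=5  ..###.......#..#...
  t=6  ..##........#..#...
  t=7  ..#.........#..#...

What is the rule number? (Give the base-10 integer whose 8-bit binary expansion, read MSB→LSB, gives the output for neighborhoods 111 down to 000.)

  nb ###: next=#  (t=1,i=16, bit7=1)
  nb ##.: next=.  (t=0,i=3, bit6=0)
  nb #.#: next=#  (t=0,i=4, bit5=1)
  nb #..: next=.  (t=0,i=0, bit4=0)
  nb .##: next=#  (t=0,i=2, bit3=1)
  nb .#.: next=#  (t=0,i=12, bit2=1)
  nb ..#: next=.  (t=0,i=1, bit1=0)
  nb ...: next=.  (t=1,i=0, bit0=0)
  bits 10101100 = 172

172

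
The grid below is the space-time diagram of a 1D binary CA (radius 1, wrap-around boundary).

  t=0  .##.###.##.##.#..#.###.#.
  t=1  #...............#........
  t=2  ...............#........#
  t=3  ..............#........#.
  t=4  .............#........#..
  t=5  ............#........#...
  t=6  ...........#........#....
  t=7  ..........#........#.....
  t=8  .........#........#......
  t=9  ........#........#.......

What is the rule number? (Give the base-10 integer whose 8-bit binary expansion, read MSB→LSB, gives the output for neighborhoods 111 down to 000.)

2

  [7] ### => .  t=0,i=5
  [6] ##. => .  t=0,i=2
  [5] #.# => .  t=0,i=3
  [4] #.. => .  t=0,i=15
  [3] .## => .  t=0,i=1
  [2] .#. => .  t=0,i=14
  [1] ..# => #  t=0,i=0
  [0] ... => .  t=1,i=2
  bits 00000010 = 2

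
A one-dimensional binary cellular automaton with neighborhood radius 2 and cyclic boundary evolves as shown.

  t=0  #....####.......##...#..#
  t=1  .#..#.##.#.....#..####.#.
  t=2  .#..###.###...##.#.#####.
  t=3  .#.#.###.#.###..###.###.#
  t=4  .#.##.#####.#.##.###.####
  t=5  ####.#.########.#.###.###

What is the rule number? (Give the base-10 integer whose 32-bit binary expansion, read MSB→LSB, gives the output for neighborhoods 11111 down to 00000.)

4017801532

  ##### -> #   bit 31 = 1  t=2,i=21
  ####. -> #   bit 30 = 1  t=0,i=7
  ###.# -> #   bit 29 = 1  t=1,i=21
  ###.. -> .   bit 28 = 0  t=0,i=8
  ##.## -> #   bit 27 = 1  t=2,i=7
  ##.#. -> #   bit 26 = 1  t=1,i=8
  ##..# -> #   bit 25 = 1  t=2,i=24
  ##... -> #   bit 24 = 1  t=0,i=1
  #.### -> .   bit 23 = 0  t=2,i=8
  #.##. -> #   bit 22 = 1  t=1,i=6
  #.#.# -> #   bit 21 = 1  t=2,i=17
  #.#.. -> #   bit 20 = 1  t=1,i=9
  #..## -> #   bit 19 = 1  t=0,i=23
  #..#. -> .   bit 18 = 0  t=1,i=0
  #...# -> #   bit 17 = 1  t=0,i=19
  #.... -> .   bit 16 = 0  t=0,i=2
  .#### -> #   bit 15 = 1  t=0,i=6
  .###. -> #   bit 14 = 1  t=2,i=5
  .##.# -> .   bit 13 = 0  t=1,i=7
  .##.. -> .   bit 12 = 0  t=0,i=0
  .#.## -> #   bit 11 = 1  t=1,i=5
  .#.#. -> .   bit 10 = 0  t=3,i=0
  .#..# -> .   bit 9 = 0  t=0,i=22
  .#... -> #   bit 8 = 1  t=1,i=10
  ..### -> .   bit 7 = 0  t=0,i=5
  ..##. -> .   bit 6 = 0  t=0,i=16
  ..#.# -> #   bit 5 = 1  t=1,i=4
  ..#.. -> #   bit 4 = 1  t=0,i=21
  ...## -> #   bit 3 = 1  t=0,i=4
  ...#. -> #   bit 2 = 1  t=0,i=20
  ....# -> .   bit 1 = 0  t=0,i=3
  ..... -> .   bit 0 = 0  t=0,i=11
  bits 11101111011110101100100100111100 = 4017801532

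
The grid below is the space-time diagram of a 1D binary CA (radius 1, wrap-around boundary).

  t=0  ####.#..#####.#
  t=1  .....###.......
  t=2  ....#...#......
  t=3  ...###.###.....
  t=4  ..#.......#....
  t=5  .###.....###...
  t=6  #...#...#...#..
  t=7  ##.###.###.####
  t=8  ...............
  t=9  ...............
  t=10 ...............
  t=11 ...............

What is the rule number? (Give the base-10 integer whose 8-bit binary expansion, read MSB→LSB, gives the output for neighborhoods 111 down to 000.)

22

  ###|.  b7=0 t=0,i=0
  ##.|.  b6=0 t=0,i=3
  #.#|.  b5=0 t=0,i=4
  #..|#  b4=1 t=0,i=6
  .##|.  b3=0 t=0,i=8
  .#.|#  b2=1 t=0,i=5
  ..#|#  b1=1 t=0,i=7
  ...|.  b0=0 t=1,i=0
  bits 00010110 = 22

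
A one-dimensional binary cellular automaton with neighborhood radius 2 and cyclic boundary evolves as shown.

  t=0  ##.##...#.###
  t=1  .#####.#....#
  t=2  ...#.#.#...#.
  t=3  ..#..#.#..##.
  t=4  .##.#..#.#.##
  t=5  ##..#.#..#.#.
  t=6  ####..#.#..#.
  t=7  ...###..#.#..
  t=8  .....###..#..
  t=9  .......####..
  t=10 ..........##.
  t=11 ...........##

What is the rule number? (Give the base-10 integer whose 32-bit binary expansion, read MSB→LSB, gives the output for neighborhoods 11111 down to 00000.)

  nb #####: next=#  (t=0,i=12, bit31=1)
  nb ####.: next=.  (t=0,i=0, bit30=0)
  nb ###.#: next=#  (t=0,i=1, bit29=1)
  nb ###..: next=#  (t=6,i=3, bit28=1)
  nb ##.##: next=#  (t=0,i=2, bit27=1)
  nb ##.#.: next=.  (t=1,i=6, bit26=0)
  nb ##..#: next=#  (t=5,i=2, bit25=1)
  nb ##...: next=#  (t=0,i=5, bit24=1)
  nb #.###: next=.  (t=0,i=10, bit23=0)
  nb #.##.: next=#  (t=0,i=3, bit22=1)
  nb #.#.#: next=#  (t=2,i=5, bit21=1)
  nb #.#..: next=#  (t=1,i=7, bit20=1)
  nb #..##: next=#  (t=3,i=9, bit19=1)
  nb #..#.: next=#  (t=3,i=4, bit18=1)
  nb #...#: next=.  (t=0,i=6, bit17=0)
  nb #....: next=.  (t=1,i=9, bit16=0)
  nb .####: next=.  (t=0,i=11, bit15=0)
  nb .###.: next=.  (t=7,i=4, bit14=0)
  nb .##.#: next=.  (t=4,i=2, bit13=0)
  nb .##..: next=#  (t=0,i=4, bit12=1)
  nb .#.##: next=.  (t=0,i=9, bit11=0)
  nb .#.#.: next=.  (t=2,i=4, bit10=0)
  nb .#..#: next=.  (t=3,i=3, bit9=0)
  nb .#...: next=.  (t=1,i=8, bit8=0)
  nb ..###: next=.  (t=7,i=3, bit7=0)
  nb ..##.: next=.  (t=3,i=10, bit6=0)
  nb ..#.#: next=.  (t=0,i=8, bit5=0)
  nb ..#..: next=#  (t=2,i=11, bit4=1)
  nb ...##: next=.  (t=7,i=2, bit3=0)
  nb ...#.: next=#  (t=0,i=7, bit2=1)
  nb ....#: next=.  (t=1,i=10, bit1=0)
  nb .....: next=.  (t=7,i=0, bit0=0)
  bits 10111011011111000001000000010100 = 3145469972

3145469972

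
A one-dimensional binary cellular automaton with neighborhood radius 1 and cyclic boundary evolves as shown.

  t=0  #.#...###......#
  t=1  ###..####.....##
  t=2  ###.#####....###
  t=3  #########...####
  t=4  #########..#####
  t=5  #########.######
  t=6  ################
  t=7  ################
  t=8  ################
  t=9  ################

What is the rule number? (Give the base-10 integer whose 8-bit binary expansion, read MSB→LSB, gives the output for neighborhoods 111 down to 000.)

  nb ###: next=#  (t=0,i=7, bit7=1)
  nb ##.: next=#  (t=0,i=0, bit6=1)
  nb #.#: next=#  (t=0,i=1, bit5=1)
  nb #..: next=.  (t=0,i=3, bit4=0)
  nb .##: next=#  (t=0,i=6, bit3=1)
  nb .#.: next=#  (t=0,i=2, bit2=1)
  nb ..#: next=#  (t=0,i=5, bit1=1)
  nb ...: next=.  (t=0,i=4, bit0=0)
  bits 11101110 = 238

238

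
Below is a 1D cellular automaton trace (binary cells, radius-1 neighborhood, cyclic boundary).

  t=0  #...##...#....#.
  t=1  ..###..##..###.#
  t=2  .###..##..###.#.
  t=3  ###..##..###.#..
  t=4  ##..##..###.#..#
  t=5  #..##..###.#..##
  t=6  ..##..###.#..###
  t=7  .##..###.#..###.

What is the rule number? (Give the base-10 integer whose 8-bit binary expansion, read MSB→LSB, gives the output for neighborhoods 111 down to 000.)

  nb ###: next=#  (t=1,i=3, bit7=1)
  nb ##.: next=.  (t=0,i=5, bit6=0)
  nb #.#: next=#  (t=0,i=15, bit5=1)
  nb #..: next=.  (t=0,i=1, bit4=0)
  nb .##: next=#  (t=0,i=4, bit3=1)
  nb .#.: next=.  (t=0,i=0, bit2=0)
  nb ..#: next=#  (t=0,i=3, bit1=1)
  nb ...: next=#  (t=0,i=2, bit0=1)
  bits 10101011 = 171

171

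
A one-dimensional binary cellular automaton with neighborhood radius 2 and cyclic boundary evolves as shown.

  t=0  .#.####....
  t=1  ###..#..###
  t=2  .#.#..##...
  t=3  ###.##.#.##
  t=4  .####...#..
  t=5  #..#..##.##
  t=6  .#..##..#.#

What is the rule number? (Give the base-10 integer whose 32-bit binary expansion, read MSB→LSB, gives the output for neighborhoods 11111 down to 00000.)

  #####|.  b31=0 t=1,i=0
  ####.|#  b30=1 t=0,i=5
  ###.#|#  b29=1 t=3,i=2
  ###..|.  b28=0 t=0,i=6
  ##.##|#  b27=1 t=3,i=3
  ##.#.|.  b26=0 t=3,i=6
  ##..#|#  b25=1 t=1,i=3
  ##...|.  b24=0 t=0,i=7
  #.###|.  b23=0 t=0,i=3
  #.##.|#  b22=1 t=3,i=4
  #.#.#|.  b21=0 t=3,i=7
  #.#..|.  b20=0 t=2,i=3
  #..##|#  b19=1 t=1,i=7
  #..#.|.  b18=0 t=1,i=4
  #...#|#  b17=1 t=4,i=6
  #....|#  b16=1 t=0,i=8
  .####|.  b15=0 t=0,i=4
  .###.|#  b14=1 t=5,i=10
  .##.#|.  b13=0 t=3,i=5
  .##..|#  b12=1 t=2,i=7
  .#.##|#  b11=1 t=0,i=2
  .#.#.|#  b10=1 t=2,i=2
  .#..#|#  b9=1 t=1,i=6
  .#...|#  b8=1 t=4,i=9
  ..###|.  b7=0 t=1,i=8
  ..##.|.  b6=0 t=2,i=6
  ..#.#|#  b5=1 t=0,i=1
  ..#..|.  b4=0 t=1,i=5
  ...##|#  b3=1 t=4,i=0
  ...#.|#  b2=1 t=0,i=0
  ....#|#  b1=1 t=0,i=10
  .....|#  b0=1 t=0,i=9
  bits 01101010010010110101111100101111 = 1783324463

1783324463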